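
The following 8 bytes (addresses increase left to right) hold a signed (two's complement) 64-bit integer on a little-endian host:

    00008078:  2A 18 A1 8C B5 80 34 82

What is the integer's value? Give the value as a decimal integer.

-9064478632753162198

Little-endian stores the least-significant byte at the lowest address.
Reassemble most-significant byte first: 82 34 80 B5 8C A1 18 2A → 0x823480B58CA1182A.
Top bit is set, so as a signed 64-bit value this is 0x823480B58CA1182A − 2^64 = -9064478632753162198.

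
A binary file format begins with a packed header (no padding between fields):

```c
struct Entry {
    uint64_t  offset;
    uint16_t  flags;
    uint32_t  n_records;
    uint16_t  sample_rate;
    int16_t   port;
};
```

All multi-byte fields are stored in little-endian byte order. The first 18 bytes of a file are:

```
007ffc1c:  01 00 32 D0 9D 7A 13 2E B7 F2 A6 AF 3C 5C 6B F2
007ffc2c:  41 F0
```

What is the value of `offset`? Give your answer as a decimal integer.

3320132168523579393

`offset` is the first field, at byte offset 0, occupying 8 bytes.
Bytes at offsets 0..7: 01 00 32 D0 9D 7A 13 2E.
In little-endian order the low byte comes first in memory.
Reassemble most-significant byte first: 2E 13 7A 9D D0 32 00 01 → 0x2E137A9DD0320001.
0x2E137A9DD0320001 = 3320132168523579393.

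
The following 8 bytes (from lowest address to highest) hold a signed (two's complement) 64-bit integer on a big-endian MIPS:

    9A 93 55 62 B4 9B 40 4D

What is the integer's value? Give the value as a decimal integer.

-7308403887866953651

Big-endian: lowest address holds the most-significant byte.
The bytes are already most-significant first: 0x9A935562B49B404D.
Top bit is set, so as a signed 64-bit value this is 0x9A935562B49B404D − 2^64 = -7308403887866953651.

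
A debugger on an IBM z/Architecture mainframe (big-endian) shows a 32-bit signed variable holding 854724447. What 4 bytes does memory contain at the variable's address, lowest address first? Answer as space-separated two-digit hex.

854724447 in hexadecimal, padded to 32 bits, is 0x32F20F5F.
Split into bytes (most-significant first): 32 F2 0F 5F.
Big-endian: lowest address holds the most-significant byte.
So the memory order matches the most-significant-first order: 32 F2 0F 5F.

32 F2 0F 5F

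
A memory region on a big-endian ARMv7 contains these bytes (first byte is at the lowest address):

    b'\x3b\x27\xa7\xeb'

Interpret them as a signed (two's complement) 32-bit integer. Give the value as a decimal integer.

Big-endian stores the most-significant byte at the lowest address.
The bytes are already most-significant first: 0x3B27A7EB.
0x3B27A7EB = 992454635.

992454635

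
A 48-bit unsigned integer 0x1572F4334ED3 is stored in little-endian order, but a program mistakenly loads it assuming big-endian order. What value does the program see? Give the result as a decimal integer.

232332832567829

Stored little-endian, the bytes at ascending addresses are D3 4E 33 F4 72 15.
Read back as big-endian, the last byte is least significant, giving 0xD34E33F47215.
0xD34E33F47215 = 232332832567829.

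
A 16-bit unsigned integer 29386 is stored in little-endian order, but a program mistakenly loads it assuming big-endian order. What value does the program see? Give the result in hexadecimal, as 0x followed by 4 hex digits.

0xCA72

29386 in 16-bit hexadecimal is 0x72CA.
Stored little-endian, the bytes at ascending addresses are CA 72.
Read back as big-endian, the last byte is least significant, giving 0xCA72.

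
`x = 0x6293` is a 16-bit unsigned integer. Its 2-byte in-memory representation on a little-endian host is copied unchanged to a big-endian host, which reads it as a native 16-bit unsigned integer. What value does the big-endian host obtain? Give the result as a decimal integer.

37730

Stored little-endian, the bytes at ascending addresses are 93 62.
Read back as big-endian, the last byte is least significant, giving 0x9362.
0x9362 = 37730.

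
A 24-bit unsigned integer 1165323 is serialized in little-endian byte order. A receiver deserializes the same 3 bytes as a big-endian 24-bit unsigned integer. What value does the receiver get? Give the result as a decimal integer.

1165323 in 24-bit hexadecimal is 0x11C80B.
Stored little-endian, the bytes at ascending addresses are 0B C8 11.
Read back as big-endian, the last byte is least significant, giving 0x0BC811.
0x0BC811 = 772113.

772113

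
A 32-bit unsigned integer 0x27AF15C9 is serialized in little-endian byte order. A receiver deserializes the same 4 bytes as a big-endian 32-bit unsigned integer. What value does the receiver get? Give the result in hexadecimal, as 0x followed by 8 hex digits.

0xC915AF27

Stored little-endian, the bytes at ascending addresses are C9 15 AF 27.
Read back as big-endian, the last byte is least significant, giving 0xC915AF27.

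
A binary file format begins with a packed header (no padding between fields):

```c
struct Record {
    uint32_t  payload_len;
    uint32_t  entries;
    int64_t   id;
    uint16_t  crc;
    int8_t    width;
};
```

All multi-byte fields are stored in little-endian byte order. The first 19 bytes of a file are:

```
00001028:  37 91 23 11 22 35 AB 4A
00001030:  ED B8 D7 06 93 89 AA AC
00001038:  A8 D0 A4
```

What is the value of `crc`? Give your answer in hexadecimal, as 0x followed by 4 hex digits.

0xD0A8

`crc` follows `payload_len` (4 B), `entries` (4 B), `id` (8 B), so it starts at offset 4 + 4 + 8 = 16 and occupies 2 bytes.
Bytes at offsets 16..17: A8 D0.
Little-endian: lowest address holds the least-significant byte.
Reassemble most-significant byte first: D0 A8 → 0xD0A8.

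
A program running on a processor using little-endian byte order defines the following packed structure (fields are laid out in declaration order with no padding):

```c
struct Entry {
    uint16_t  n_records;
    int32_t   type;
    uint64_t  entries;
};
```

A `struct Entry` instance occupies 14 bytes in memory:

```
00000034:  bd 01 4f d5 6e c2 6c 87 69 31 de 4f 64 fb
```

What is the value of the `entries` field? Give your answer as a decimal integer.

`entries` follows `n_records` (2 B), `type` (4 B), so it starts at offset 2 + 4 = 6 and occupies 8 bytes.
Bytes at offsets 6..13: 6C 87 69 31 DE 4F 64 FB.
Little-endian stores the least-significant byte at the lowest address.
Reassemble most-significant byte first: FB 64 4F DE 31 69 87 6C → 0xFB644FDE3169876C.
0xFB644FDE3169876C = 18114691416921311084.

18114691416921311084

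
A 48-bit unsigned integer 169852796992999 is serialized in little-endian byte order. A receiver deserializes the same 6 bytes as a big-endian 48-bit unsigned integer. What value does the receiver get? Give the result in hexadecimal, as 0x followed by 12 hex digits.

0xE7FDA0EF7A9A

169852796992999 in 48-bit hexadecimal is 0x9A7AEFA0FDE7.
Stored little-endian, the bytes at ascending addresses are E7 FD A0 EF 7A 9A.
Read back as big-endian, the last byte is least significant, giving 0xE7FDA0EF7A9A.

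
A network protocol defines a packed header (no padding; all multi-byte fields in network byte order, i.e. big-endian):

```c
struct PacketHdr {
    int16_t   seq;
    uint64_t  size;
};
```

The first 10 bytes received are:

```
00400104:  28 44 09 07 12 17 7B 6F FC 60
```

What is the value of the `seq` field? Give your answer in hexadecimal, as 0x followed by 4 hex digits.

`seq` is the first field, at byte offset 0, occupying 2 bytes.
Bytes at offsets 0..1: 28 44.
In big-endian order the high byte comes first in memory.
The bytes are already most-significant first: 0x2844.

0x2844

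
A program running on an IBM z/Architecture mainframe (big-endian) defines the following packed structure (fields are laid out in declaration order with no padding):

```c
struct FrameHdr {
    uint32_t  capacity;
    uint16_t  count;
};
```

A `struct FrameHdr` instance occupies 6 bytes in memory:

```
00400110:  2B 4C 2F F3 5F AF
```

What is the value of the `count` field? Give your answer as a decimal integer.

24495

`count` follows `capacity` (4 bytes), so it starts at byte offset 4 and occupies 2 bytes.
Bytes at offsets 4..5: 5F AF.
In big-endian order the high byte comes first in memory.
The bytes are already most-significant first: 0x5FAF.
0x5FAF = 24495.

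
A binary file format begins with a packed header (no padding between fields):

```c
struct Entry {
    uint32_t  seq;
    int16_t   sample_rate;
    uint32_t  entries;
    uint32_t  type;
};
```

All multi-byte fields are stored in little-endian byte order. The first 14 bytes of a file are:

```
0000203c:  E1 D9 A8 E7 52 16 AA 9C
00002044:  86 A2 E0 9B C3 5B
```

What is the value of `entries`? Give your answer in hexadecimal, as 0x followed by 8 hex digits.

0xA2869CAA

`entries` follows `seq` (4 B), `sample_rate` (2 B), so it starts at offset 4 + 2 = 6 and occupies 4 bytes.
Bytes at offsets 6..9: AA 9C 86 A2.
Little-endian: lowest address holds the least-significant byte.
Reassemble most-significant byte first: A2 86 9C AA → 0xA2869CAA.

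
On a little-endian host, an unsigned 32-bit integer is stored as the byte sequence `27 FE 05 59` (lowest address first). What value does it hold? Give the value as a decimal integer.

Little-endian stores the least-significant byte at the lowest address.
Reassemble most-significant byte first: 59 05 FE 27 → 0x5905FE27.
0x5905FE27 = 1493564967.

1493564967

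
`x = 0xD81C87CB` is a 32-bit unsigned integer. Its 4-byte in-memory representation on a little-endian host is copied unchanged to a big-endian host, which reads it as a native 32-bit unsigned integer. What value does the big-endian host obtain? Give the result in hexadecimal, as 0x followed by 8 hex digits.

Stored little-endian, the bytes at ascending addresses are CB 87 1C D8.
Read back as big-endian, the last byte is least significant, giving 0xCB871CD8.

0xCB871CD8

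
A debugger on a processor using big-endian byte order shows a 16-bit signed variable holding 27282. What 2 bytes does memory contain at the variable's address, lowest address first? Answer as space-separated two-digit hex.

27282 in hexadecimal, padded to 16 bits, is 0x6A92.
Split into bytes (most-significant first): 6A 92.
Big-endian stores the most-significant byte at the lowest address.
So the memory order matches the most-significant-first order: 6A 92.

6A 92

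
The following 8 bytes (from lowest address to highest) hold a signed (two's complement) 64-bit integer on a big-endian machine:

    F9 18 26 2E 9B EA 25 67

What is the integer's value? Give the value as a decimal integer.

Big-endian stores the most-significant byte at the lowest address.
The bytes are already most-significant first: 0xF918262E9BEA2567.
Top bit is set, so as a signed 64-bit value this is 0xF918262E9BEA2567 − 2^64 = -497605777198275225.

-497605777198275225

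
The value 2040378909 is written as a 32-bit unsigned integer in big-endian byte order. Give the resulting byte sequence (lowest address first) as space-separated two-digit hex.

79 9D B6 1D

2040378909 in hexadecimal, padded to 32 bits, is 0x799DB61D.
Split into bytes (most-significant first): 79 9D B6 1D.
In big-endian order the high byte comes first in memory.
So the memory order matches the most-significant-first order: 79 9D B6 1D.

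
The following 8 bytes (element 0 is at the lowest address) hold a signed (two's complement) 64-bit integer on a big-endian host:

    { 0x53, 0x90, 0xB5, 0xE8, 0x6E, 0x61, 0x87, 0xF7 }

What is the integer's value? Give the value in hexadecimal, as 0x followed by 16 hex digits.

Big-endian stores the most-significant byte at the lowest address.
The bytes are already most-significant first: 0x5390B5E86E6187F7.

0x5390B5E86E6187F7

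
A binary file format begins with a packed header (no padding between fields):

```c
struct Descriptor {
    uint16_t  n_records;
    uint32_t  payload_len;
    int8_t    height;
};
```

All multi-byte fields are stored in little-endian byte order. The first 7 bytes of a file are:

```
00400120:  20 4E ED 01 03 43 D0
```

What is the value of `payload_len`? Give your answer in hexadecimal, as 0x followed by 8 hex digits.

`payload_len` follows `n_records` (2 bytes), so it starts at byte offset 2 and occupies 4 bytes.
Bytes at offsets 2..5: ED 01 03 43.
Little-endian: lowest address holds the least-significant byte.
Reassemble most-significant byte first: 43 03 01 ED → 0x430301ED.

0x430301ED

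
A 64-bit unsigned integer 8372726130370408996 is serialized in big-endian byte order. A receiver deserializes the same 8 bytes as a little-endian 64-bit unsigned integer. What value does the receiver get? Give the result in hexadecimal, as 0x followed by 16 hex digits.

0x24F25B120EE63174

8372726130370408996 in 64-bit hexadecimal is 0x7431E60E125BF224.
Stored big-endian, the bytes at ascending addresses are 74 31 E6 0E 12 5B F2 24.
Read back as little-endian, the first byte is least significant, giving 0x24F25B120EE63174.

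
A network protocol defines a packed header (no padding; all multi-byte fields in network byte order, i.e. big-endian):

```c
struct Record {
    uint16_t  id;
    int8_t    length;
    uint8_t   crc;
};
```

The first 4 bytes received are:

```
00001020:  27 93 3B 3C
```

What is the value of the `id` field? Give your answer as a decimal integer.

10131

`id` is the first field, at byte offset 0, occupying 2 bytes.
Bytes at offsets 0..1: 27 93.
In big-endian order the high byte comes first in memory.
The bytes are already most-significant first: 0x2793.
0x2793 = 10131.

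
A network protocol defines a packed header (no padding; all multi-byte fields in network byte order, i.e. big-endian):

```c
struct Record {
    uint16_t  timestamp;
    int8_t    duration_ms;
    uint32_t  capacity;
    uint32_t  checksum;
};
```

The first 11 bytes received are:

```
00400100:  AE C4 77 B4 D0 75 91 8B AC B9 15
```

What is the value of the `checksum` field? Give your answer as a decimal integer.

`checksum` follows `timestamp` (2 B), `duration_ms` (1 B), `capacity` (4 B), so it starts at offset 2 + 1 + 4 = 7 and occupies 4 bytes.
Bytes at offsets 7..10: 8B AC B9 15.
Big-endian: lowest address holds the most-significant byte.
The bytes are already most-significant first: 0x8BACB915.
0x8BACB915 = 2343352597.

2343352597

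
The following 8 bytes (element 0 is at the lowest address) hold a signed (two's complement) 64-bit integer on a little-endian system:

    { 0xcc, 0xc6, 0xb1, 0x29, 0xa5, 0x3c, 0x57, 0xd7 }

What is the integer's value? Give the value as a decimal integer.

Little-endian stores the least-significant byte at the lowest address.
Reassemble most-significant byte first: D7 57 3C A5 29 B1 C6 CC → 0xD7573CA529B1C6CC.
Top bit is set, so as a signed 64-bit value this is 0xD7573CA529B1C6CC − 2^64 = -2929806352514431284.

-2929806352514431284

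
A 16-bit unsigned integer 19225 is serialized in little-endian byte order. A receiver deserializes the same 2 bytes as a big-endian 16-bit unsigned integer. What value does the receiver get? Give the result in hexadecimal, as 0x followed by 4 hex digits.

19225 in 16-bit hexadecimal is 0x4B19.
Stored little-endian, the bytes at ascending addresses are 19 4B.
Read back as big-endian, the last byte is least significant, giving 0x194B.

0x194B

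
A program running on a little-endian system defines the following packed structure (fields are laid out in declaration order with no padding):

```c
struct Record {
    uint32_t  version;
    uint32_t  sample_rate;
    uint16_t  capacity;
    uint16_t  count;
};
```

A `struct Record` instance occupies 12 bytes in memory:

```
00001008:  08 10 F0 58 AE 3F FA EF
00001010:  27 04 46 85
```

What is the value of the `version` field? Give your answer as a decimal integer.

1492127752

`version` is the first field, at byte offset 0, occupying 4 bytes.
Bytes at offsets 0..3: 08 10 F0 58.
In little-endian order the low byte comes first in memory.
Reassemble most-significant byte first: 58 F0 10 08 → 0x58F01008.
0x58F01008 = 1492127752.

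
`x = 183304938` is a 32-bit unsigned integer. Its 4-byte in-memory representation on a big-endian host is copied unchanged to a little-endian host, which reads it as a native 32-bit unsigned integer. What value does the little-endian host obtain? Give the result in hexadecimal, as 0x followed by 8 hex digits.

183304938 in 32-bit hexadecimal is 0x0AED02EA.
Stored big-endian, the bytes at ascending addresses are 0A ED 02 EA.
Read back as little-endian, the first byte is least significant, giving 0xEA02ED0A.

0xEA02ED0A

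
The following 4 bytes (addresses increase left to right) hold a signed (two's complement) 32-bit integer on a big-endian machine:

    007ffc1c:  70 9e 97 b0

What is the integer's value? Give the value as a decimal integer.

Big-endian: lowest address holds the most-significant byte.
The bytes are already most-significant first: 0x709E97B0.
0x709E97B0 = 1889441712.

1889441712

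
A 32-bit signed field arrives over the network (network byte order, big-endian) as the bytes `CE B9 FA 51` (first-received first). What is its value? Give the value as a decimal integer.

In big-endian order the high byte comes first in memory.
The bytes are already most-significant first: 0xCEB9FA51.
Top bit is set, so as a signed 32-bit value this is 0xCEB9FA51 − 2^32 = -826672559.

-826672559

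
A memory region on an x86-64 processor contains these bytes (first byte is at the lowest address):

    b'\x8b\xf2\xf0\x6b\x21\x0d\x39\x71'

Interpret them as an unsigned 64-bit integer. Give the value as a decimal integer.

In little-endian order the low byte comes first in memory.
Reassemble most-significant byte first: 71 39 0D 21 6B F0 F2 8B → 0x71390D216BF0F28B.
0x71390D216BF0F28B = 8158566637154398859.

8158566637154398859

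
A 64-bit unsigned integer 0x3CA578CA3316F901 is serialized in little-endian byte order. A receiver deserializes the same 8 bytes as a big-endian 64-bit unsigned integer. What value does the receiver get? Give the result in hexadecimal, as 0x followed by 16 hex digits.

Stored little-endian, the bytes at ascending addresses are 01 F9 16 33 CA 78 A5 3C.
Read back as big-endian, the last byte is least significant, giving 0x01F91633CA78A53C.

0x01F91633CA78A53C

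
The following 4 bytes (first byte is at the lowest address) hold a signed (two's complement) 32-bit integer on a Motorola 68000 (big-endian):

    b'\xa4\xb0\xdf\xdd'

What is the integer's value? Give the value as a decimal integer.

In big-endian order the high byte comes first in memory.
The bytes are already most-significant first: 0xA4B0DFDD.
Top bit is set, so as a signed 32-bit value this is 0xA4B0DFDD − 2^32 = -1531912227.

-1531912227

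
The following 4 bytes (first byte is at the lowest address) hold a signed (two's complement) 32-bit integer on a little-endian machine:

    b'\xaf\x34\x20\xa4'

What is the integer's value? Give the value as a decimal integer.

In little-endian order the low byte comes first in memory.
Reassemble most-significant byte first: A4 20 34 AF → 0xA42034AF.
Top bit is set, so as a signed 32-bit value this is 0xA42034AF − 2^32 = -1541393233.

-1541393233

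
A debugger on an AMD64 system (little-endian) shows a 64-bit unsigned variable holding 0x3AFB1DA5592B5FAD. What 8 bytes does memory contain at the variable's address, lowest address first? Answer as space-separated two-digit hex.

AD 5F 2B 59 A5 1D FB 3A

Split into bytes (most-significant first): 3A FB 1D A5 59 2B 5F AD.
Little-endian: lowest address holds the least-significant byte.
So at ascending addresses the bytes are AD 5F 2B 59 A5 1D FB 3A.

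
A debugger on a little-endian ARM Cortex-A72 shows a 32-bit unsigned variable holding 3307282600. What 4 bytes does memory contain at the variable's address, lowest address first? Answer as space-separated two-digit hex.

3307282600 in hexadecimal, padded to 32 bits, is 0xC52120A8.
Split into bytes (most-significant first): C5 21 20 A8.
Little-endian stores the least-significant byte at the lowest address.
So at ascending addresses the bytes are A8 20 21 C5.

A8 20 21 C5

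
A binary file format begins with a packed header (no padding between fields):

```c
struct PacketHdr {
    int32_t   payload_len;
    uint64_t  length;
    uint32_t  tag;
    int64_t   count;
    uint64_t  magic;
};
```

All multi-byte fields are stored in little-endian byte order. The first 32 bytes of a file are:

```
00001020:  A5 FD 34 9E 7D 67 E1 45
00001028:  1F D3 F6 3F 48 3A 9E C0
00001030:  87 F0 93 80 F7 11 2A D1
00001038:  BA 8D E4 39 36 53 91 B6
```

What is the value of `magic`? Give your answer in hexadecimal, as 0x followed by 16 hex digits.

0xB691533639E48DBA

`magic` follows `payload_len` (4 B), `length` (8 B), `tag` (4 B), `count` (8 B), so it starts at offset 4 + 8 + 4 + 8 = 24 and occupies 8 bytes.
Bytes at offsets 24..31: BA 8D E4 39 36 53 91 B6.
In little-endian order the low byte comes first in memory.
Reassemble most-significant byte first: B6 91 53 36 39 E4 8D BA → 0xB691533639E48DBA.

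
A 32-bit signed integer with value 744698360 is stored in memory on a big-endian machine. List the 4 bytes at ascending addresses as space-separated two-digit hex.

744698360 in hexadecimal, padded to 32 bits, is 0x2C6331F8.
Split into bytes (most-significant first): 2C 63 31 F8.
Big-endian stores the most-significant byte at the lowest address.
So the memory order matches the most-significant-first order: 2C 63 31 F8.

2C 63 31 F8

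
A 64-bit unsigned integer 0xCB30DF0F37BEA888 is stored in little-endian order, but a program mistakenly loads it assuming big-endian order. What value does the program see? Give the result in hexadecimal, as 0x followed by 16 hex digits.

0x88A8BE370FDF30CB

Stored little-endian, the bytes at ascending addresses are 88 A8 BE 37 0F DF 30 CB.
Read back as big-endian, the last byte is least significant, giving 0x88A8BE370FDF30CB.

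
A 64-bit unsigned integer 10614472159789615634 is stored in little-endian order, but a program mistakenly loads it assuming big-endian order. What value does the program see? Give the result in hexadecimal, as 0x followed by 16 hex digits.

0x128A8802312E4E93

10614472159789615634 in 64-bit hexadecimal is 0x934E2E3102888A12.
Stored little-endian, the bytes at ascending addresses are 12 8A 88 02 31 2E 4E 93.
Read back as big-endian, the last byte is least significant, giving 0x128A8802312E4E93.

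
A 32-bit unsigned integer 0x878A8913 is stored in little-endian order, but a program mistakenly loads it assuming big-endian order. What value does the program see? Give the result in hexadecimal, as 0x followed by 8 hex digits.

Stored little-endian, the bytes at ascending addresses are 13 89 8A 87.
Read back as big-endian, the last byte is least significant, giving 0x13898A87.

0x13898A87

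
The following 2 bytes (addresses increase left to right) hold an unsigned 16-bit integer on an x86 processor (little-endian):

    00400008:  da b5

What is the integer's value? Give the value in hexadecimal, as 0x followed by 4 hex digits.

Little-endian stores the least-significant byte at the lowest address.
Reassemble most-significant byte first: B5 DA → 0xB5DA.

0xB5DA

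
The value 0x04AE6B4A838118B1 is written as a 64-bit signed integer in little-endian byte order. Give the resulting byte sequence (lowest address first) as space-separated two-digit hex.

Split into bytes (most-significant first): 04 AE 6B 4A 83 81 18 B1.
In little-endian order the low byte comes first in memory.
So at ascending addresses the bytes are B1 18 81 83 4A 6B AE 04.

B1 18 81 83 4A 6B AE 04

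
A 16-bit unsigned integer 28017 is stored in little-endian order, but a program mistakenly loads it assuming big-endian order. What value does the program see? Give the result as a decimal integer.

29037

28017 in 16-bit hexadecimal is 0x6D71.
Stored little-endian, the bytes at ascending addresses are 71 6D.
Read back as big-endian, the last byte is least significant, giving 0x716D.
0x716D = 29037.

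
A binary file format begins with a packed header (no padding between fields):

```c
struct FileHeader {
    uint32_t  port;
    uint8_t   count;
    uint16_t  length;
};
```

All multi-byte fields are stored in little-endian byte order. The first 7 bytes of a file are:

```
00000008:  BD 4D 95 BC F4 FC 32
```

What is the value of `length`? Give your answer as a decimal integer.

`length` follows `port` (4 B), `count` (1 B), so it starts at offset 4 + 1 = 5 and occupies 2 bytes.
Bytes at offsets 5..6: FC 32.
Little-endian: lowest address holds the least-significant byte.
Reassemble most-significant byte first: 32 FC → 0x32FC.
0x32FC = 13052.

13052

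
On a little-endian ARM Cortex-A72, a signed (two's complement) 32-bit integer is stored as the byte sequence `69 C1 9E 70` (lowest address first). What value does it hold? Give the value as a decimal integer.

Little-endian: lowest address holds the least-significant byte.
Reassemble most-significant byte first: 70 9E C1 69 → 0x709EC169.
0x709EC169 = 1889452393.

1889452393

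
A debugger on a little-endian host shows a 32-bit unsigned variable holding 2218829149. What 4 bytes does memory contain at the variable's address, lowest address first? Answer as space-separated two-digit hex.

2218829149 in hexadecimal, padded to 32 bits, is 0x8440A55D.
Split into bytes (most-significant first): 84 40 A5 5D.
In little-endian order the low byte comes first in memory.
So at ascending addresses the bytes are 5D A5 40 84.

5D A5 40 84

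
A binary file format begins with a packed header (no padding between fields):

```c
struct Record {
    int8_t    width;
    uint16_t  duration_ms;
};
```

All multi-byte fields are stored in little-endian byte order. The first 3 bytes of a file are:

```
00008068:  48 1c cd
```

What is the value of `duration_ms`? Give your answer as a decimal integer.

52508

`duration_ms` follows `width` (1 byte), so it starts at byte offset 1 and occupies 2 bytes.
Bytes at offsets 1..2: 1C CD.
In little-endian order the low byte comes first in memory.
Reassemble most-significant byte first: CD 1C → 0xCD1C.
0xCD1C = 52508.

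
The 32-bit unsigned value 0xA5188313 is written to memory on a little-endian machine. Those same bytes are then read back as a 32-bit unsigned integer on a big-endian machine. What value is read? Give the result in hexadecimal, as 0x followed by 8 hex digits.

0x138318A5

Stored little-endian, the bytes at ascending addresses are 13 83 18 A5.
Read back as big-endian, the last byte is least significant, giving 0x138318A5.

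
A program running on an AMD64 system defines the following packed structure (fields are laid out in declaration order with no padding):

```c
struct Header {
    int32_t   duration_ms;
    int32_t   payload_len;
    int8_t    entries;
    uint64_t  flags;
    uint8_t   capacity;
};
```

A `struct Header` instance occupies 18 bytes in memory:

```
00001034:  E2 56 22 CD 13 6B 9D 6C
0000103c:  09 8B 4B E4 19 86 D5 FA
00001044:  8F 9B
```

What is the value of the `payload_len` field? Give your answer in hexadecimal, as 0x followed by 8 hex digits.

0x6C9D6B13

`payload_len` follows `duration_ms` (4 bytes), so it starts at byte offset 4 and occupies 4 bytes.
Bytes at offsets 4..7: 13 6B 9D 6C.
In little-endian order the low byte comes first in memory.
Reassemble most-significant byte first: 6C 9D 6B 13 → 0x6C9D6B13.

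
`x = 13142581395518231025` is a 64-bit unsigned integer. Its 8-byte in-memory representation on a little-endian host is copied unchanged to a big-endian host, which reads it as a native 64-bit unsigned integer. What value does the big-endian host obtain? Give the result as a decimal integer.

17406840918984909750

13142581395518231025 in 64-bit hexadecimal is 0xB663D425978591F1.
Stored little-endian, the bytes at ascending addresses are F1 91 85 97 25 D4 63 B6.
Read back as big-endian, the last byte is least significant, giving 0xF191859725D463B6.
0xF191859725D463B6 = 17406840918984909750.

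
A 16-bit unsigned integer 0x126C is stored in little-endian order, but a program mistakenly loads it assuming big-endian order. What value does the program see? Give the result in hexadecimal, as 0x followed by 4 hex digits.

0x6C12

Stored little-endian, the bytes at ascending addresses are 6C 12.
Read back as big-endian, the last byte is least significant, giving 0x6C12.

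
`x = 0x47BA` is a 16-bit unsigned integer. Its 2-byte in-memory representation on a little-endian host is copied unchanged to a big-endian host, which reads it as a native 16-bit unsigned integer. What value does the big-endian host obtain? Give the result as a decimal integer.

47687

Stored little-endian, the bytes at ascending addresses are BA 47.
Read back as big-endian, the last byte is least significant, giving 0xBA47.
0xBA47 = 47687.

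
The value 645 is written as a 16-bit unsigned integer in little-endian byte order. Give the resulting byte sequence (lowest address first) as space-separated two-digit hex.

85 02

645 in hexadecimal, padded to 16 bits, is 0x0285.
Split into bytes (most-significant first): 02 85.
Little-endian stores the least-significant byte at the lowest address.
So at ascending addresses the bytes are 85 02.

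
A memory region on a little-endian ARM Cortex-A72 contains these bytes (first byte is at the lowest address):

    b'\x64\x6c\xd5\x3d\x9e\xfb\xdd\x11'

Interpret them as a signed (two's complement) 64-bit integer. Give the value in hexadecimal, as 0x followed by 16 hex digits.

0x11DDFB9E3DD56C64

In little-endian order the low byte comes first in memory.
Reassemble most-significant byte first: 11 DD FB 9E 3D D5 6C 64 → 0x11DDFB9E3DD56C64.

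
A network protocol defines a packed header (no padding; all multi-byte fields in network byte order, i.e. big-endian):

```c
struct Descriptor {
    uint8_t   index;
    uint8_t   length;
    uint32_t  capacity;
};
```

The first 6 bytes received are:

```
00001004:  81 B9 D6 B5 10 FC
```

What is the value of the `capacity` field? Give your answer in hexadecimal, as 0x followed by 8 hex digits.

`capacity` follows `index` (1 B), `length` (1 B), so it starts at offset 1 + 1 = 2 and occupies 4 bytes.
Bytes at offsets 2..5: D6 B5 10 FC.
Big-endian: lowest address holds the most-significant byte.
The bytes are already most-significant first: 0xD6B510FC.

0xD6B510FC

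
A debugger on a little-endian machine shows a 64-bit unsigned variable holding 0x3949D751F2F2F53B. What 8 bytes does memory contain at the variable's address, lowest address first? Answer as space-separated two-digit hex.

3B F5 F2 F2 51 D7 49 39

Split into bytes (most-significant first): 39 49 D7 51 F2 F2 F5 3B.
Little-endian stores the least-significant byte at the lowest address.
So at ascending addresses the bytes are 3B F5 F2 F2 51 D7 49 39.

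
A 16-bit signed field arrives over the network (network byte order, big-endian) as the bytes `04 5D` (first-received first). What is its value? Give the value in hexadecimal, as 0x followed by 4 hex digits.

In big-endian order the high byte comes first in memory.
The bytes are already most-significant first: 0x045D.

0x045D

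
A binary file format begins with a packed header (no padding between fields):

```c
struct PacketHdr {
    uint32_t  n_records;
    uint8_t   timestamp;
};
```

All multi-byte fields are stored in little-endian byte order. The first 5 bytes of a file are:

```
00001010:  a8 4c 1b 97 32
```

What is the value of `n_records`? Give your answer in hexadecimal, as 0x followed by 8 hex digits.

0x971B4CA8

`n_records` is the first field, at byte offset 0, occupying 4 bytes.
Bytes at offsets 0..3: A8 4C 1B 97.
Little-endian: lowest address holds the least-significant byte.
Reassemble most-significant byte first: 97 1B 4C A8 → 0x971B4CA8.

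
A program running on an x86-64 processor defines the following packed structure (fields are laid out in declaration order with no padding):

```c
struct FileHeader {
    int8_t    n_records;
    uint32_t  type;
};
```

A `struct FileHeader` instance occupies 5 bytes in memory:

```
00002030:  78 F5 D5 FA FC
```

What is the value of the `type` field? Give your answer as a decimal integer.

`type` follows `n_records` (1 byte), so it starts at byte offset 1 and occupies 4 bytes.
Bytes at offsets 1..4: F5 D5 FA FC.
Little-endian stores the least-significant byte at the lowest address.
Reassemble most-significant byte first: FC FA D5 F5 → 0xFCFAD5F5.
0xFCFAD5F5 = 4244297205.

4244297205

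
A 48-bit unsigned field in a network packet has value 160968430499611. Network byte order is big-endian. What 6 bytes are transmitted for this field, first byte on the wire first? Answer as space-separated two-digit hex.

160968430499611 in hexadecimal, padded to 48 bits, is 0x9266621EB71B.
Split into bytes (most-significant first): 92 66 62 1E B7 1B.
In big-endian order the high byte comes first in memory.
So the memory order matches the most-significant-first order: 92 66 62 1E B7 1B.

92 66 62 1E B7 1B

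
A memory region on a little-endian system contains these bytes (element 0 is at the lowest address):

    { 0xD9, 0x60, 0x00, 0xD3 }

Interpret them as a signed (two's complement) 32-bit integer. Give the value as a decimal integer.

-754949927

In little-endian order the low byte comes first in memory.
Reassemble most-significant byte first: D3 00 60 D9 → 0xD30060D9.
Top bit is set, so as a signed 32-bit value this is 0xD30060D9 − 2^32 = -754949927.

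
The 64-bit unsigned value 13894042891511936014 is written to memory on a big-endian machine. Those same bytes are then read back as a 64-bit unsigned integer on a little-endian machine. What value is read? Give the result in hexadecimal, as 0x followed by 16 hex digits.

13894042891511936014 in 64-bit hexadecimal is 0xC0D18E65629C340E.
Stored big-endian, the bytes at ascending addresses are C0 D1 8E 65 62 9C 34 0E.
Read back as little-endian, the first byte is least significant, giving 0x0E349C62658ED1C0.

0x0E349C62658ED1C0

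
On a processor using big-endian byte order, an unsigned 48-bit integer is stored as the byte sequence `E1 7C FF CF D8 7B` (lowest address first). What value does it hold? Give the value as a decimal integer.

247926984005755

Big-endian: lowest address holds the most-significant byte.
The bytes are already most-significant first: 0xE17CFFCFD87B.
0xE17CFFCFD87B = 247926984005755.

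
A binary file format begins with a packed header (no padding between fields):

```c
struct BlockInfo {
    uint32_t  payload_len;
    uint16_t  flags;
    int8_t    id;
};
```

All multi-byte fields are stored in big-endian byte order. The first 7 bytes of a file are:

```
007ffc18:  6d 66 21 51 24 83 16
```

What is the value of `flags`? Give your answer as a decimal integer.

`flags` follows `payload_len` (4 bytes), so it starts at byte offset 4 and occupies 2 bytes.
Bytes at offsets 4..5: 24 83.
Big-endian stores the most-significant byte at the lowest address.
The bytes are already most-significant first: 0x2483.
0x2483 = 9347.

9347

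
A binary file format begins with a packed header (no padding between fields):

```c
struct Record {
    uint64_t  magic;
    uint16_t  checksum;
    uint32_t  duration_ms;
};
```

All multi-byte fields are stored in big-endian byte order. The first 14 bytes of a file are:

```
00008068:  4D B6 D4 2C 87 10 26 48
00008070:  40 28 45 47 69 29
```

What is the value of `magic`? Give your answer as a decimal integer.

`magic` is the first field, at byte offset 0, occupying 8 bytes.
Bytes at offsets 0..7: 4D B6 D4 2C 87 10 26 48.
In big-endian order the high byte comes first in memory.
The bytes are already most-significant first: 0x4DB6D42C87102648.
0x4DB6D42C87102648 = 5599896474391422536.

5599896474391422536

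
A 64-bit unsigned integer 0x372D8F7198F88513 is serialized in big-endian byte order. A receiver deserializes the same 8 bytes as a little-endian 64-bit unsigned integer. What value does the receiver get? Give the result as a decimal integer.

1406803792247074103

Stored big-endian, the bytes at ascending addresses are 37 2D 8F 71 98 F8 85 13.
Read back as little-endian, the first byte is least significant, giving 0x1385F898718F2D37.
0x1385F898718F2D37 = 1406803792247074103.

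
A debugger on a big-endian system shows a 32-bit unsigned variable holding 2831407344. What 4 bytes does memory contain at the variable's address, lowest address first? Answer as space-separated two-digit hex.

2831407344 in hexadecimal, padded to 32 bits, is 0xA8C3D8F0.
Split into bytes (most-significant first): A8 C3 D8 F0.
In big-endian order the high byte comes first in memory.
So the memory order matches the most-significant-first order: A8 C3 D8 F0.

A8 C3 D8 F0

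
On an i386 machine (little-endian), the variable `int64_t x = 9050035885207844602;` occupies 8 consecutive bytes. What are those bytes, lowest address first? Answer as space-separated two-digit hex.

9050035885207844602 in hexadecimal, padded to 64 bits, is 0x7D982FB03E59F6FA.
Split into bytes (most-significant first): 7D 98 2F B0 3E 59 F6 FA.
Little-endian stores the least-significant byte at the lowest address.
So at ascending addresses the bytes are FA F6 59 3E B0 2F 98 7D.

FA F6 59 3E B0 2F 98 7D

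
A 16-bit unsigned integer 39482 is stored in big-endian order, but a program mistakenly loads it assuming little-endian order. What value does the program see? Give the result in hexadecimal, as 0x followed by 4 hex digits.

39482 in 16-bit hexadecimal is 0x9A3A.
Stored big-endian, the bytes at ascending addresses are 9A 3A.
Read back as little-endian, the first byte is least significant, giving 0x3A9A.

0x3A9A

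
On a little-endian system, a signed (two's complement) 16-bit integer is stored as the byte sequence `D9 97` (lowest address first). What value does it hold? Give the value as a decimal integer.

In little-endian order the low byte comes first in memory.
Reassemble most-significant byte first: 97 D9 → 0x97D9.
Top bit is set, so as a signed 16-bit value this is 0x97D9 − 2^16 = -26663.

-26663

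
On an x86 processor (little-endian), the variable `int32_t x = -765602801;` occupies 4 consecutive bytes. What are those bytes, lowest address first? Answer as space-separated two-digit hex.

0F D4 5D D2

Two's complement of -765602801 in 32 bits: 765602801 = 0x2DA22BF1; invert → 0xD25DD40E; add 1 → 0xD25DD40F.
Split into bytes (most-significant first): D2 5D D4 0F.
In little-endian order the low byte comes first in memory.
So at ascending addresses the bytes are 0F D4 5D D2.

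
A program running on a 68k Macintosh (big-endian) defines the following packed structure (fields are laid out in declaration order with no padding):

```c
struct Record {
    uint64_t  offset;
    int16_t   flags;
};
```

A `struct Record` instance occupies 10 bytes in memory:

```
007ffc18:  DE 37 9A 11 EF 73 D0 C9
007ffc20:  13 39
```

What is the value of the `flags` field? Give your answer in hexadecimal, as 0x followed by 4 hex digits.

`flags` follows `offset` (8 bytes), so it starts at byte offset 8 and occupies 2 bytes.
Bytes at offsets 8..9: 13 39.
Big-endian: lowest address holds the most-significant byte.
The bytes are already most-significant first: 0x1339.

0x1339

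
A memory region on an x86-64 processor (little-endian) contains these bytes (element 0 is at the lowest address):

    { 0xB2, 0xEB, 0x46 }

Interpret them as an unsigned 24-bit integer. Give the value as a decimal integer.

Little-endian stores the least-significant byte at the lowest address.
Reassemble most-significant byte first: 46 EB B2 → 0x46EBB2.
0x46EBB2 = 4647858.

4647858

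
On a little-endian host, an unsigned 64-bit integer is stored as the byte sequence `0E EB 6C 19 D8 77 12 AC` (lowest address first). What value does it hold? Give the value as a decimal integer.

12399104494127606542

In little-endian order the low byte comes first in memory.
Reassemble most-significant byte first: AC 12 77 D8 19 6C EB 0E → 0xAC1277D8196CEB0E.
0xAC1277D8196CEB0E = 12399104494127606542.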